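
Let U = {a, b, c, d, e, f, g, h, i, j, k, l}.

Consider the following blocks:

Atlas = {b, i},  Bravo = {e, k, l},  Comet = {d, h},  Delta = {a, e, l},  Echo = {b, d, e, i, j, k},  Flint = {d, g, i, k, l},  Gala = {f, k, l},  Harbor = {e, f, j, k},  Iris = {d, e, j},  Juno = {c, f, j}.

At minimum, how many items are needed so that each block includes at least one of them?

T = {b, d, e, f} meets every block (each contains at least one member of T), and |T| = 4.
The blocks Atlas, Bravo, Comet, Juno are pairwise disjoint, so any hitting set needs a separate item for each — at least 4. Hence 4 is optimal.

4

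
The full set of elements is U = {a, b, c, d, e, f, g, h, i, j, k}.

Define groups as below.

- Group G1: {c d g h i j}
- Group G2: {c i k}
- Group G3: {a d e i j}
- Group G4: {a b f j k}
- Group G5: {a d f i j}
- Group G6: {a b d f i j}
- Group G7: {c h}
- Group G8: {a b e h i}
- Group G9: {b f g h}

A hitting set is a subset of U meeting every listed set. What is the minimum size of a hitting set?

3

Take T = {b, c, i}. Each listed group contains at least one of these, so T is a hitting set of size 3.
No choice of 2 elements meets every group, so 3 is the minimum.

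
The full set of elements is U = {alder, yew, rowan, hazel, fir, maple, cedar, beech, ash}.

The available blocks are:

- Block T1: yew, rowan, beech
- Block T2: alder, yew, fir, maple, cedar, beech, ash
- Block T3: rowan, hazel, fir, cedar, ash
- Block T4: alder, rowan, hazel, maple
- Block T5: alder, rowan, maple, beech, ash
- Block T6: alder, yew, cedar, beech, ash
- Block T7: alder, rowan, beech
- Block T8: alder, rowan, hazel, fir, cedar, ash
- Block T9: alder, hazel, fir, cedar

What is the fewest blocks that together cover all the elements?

2

T2 and T3 together: T2 ∪ T3 = {alder, yew, rowan, hazel, fir, maple, cedar, beech, ash} — every element is covered.
No single block has all 9 elements (the largest, T2, has 7), so 2 is optimal.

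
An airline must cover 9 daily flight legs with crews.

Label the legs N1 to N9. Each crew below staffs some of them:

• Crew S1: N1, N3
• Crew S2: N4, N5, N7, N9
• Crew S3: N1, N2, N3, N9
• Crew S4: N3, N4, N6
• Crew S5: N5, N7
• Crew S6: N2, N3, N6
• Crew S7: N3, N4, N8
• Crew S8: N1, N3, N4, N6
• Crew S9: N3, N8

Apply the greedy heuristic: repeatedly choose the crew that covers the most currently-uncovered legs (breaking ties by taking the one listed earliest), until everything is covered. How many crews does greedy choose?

Greedy: pick S2 (covers 4 new) → pick S3 (covers 3 new) → pick S4 (covers 1 new) → pick S7 (covers 1 new). Total picks: 4.

4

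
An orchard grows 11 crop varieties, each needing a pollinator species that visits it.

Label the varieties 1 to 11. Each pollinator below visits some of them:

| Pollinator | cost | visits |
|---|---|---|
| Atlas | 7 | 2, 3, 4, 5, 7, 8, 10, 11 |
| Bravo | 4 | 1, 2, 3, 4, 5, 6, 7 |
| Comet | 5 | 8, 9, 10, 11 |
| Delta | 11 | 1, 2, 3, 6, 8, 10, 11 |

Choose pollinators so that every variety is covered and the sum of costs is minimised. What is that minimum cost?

9

Bravo, Comet together cover every variety (Bravo ∪ Comet = {1, 2, 3, 4, 5, 6, 7, 8, 9, 10, 11}); total cost 4 + 5 = 9.
No covering selection has total cost below 9.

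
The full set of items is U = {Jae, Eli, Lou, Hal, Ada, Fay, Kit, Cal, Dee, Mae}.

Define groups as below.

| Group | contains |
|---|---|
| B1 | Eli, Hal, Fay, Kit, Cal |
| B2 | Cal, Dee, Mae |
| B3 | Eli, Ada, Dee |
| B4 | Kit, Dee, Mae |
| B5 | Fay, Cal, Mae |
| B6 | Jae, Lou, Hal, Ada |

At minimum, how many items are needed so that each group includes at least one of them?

H = {Lou, Cal, Dee} meets every group (each contains at least one member of H), and |H| = 3.
No choice of 2 items meets every group, so 3 is the minimum.

3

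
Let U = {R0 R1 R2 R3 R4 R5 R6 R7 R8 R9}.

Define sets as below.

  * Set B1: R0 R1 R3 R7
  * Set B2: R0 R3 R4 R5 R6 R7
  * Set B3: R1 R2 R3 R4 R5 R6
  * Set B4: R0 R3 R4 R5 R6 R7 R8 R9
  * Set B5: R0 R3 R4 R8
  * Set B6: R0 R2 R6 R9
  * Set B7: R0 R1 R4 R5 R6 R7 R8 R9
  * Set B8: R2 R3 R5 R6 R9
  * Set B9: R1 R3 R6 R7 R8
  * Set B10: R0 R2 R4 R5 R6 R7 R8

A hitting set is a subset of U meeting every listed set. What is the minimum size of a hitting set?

H = {R0, R6} meets every set (each contains at least one member of H), and |H| = 2.
No single element lies in every set, so at least 2 are needed and 2 is optimal.

2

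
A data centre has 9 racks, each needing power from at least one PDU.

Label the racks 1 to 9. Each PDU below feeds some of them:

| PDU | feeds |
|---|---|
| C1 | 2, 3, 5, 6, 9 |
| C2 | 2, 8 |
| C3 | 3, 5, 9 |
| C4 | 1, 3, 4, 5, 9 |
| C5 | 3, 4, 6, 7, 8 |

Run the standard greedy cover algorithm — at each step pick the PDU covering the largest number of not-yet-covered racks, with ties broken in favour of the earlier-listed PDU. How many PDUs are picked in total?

3

Greedy: pick C1 (covers 5 new) → pick C5 (covers 3 new) → pick C4 (covers 1 new). Total picks: 3.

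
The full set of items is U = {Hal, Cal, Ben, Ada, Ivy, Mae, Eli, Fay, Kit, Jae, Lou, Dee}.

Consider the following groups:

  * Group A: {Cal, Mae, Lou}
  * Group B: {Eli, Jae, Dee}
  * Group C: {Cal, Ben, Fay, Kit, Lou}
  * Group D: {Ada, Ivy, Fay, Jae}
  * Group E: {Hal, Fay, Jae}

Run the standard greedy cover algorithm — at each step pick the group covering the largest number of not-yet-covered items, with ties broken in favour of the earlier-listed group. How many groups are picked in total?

Greedy: pick C (covers 5 new) → pick B (covers 3 new) → pick D (covers 2 new) → pick A (covers 1 new) → pick E (covers 1 new). Total picks: 5.

5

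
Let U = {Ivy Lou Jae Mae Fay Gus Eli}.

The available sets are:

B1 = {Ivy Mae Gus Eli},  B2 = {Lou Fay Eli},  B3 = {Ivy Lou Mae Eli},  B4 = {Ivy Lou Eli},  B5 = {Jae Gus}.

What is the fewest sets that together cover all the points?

3

Take {B2, B3, B5}. Their union is {Ivy, Lou, Jae, Mae, Fay, Gus, Eli}, which is all 7 points.
Only B5 contains Jae, so B5 is forced; the remaining 5 points need at least 2 more sets (each remaining set adds at most 4) — so at least 3 sets are needed, and 3 is optimal.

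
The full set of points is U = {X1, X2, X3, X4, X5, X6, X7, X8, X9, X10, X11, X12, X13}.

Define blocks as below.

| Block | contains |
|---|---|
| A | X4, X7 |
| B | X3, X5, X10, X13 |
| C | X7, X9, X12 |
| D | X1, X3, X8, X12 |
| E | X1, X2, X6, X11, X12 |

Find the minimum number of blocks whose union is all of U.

5

A and B and C and D and E together: A ∪ B ∪ C ∪ D ∪ E = {X1, X2, X3, X4, X5, X6, X7, X8, X9, X10, X11, X12, X13} — every point is covered.
No 4 of the 5 blocks cover everything (all 5 combinations miss at least one point), so 5 is optimal.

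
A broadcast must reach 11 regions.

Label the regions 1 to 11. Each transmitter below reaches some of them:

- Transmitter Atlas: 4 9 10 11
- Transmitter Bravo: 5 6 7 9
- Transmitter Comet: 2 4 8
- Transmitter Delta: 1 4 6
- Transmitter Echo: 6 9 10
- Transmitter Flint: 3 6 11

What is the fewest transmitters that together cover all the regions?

Take {Bravo, Comet, Delta, Echo, Flint}. Their union is {1, 2, 3, 4, 5, 6, 7, 8, 9, 10, 11}, which is all 11 regions.
No 4 of the 6 transmitters cover everything (all 15 combinations miss at least one region), so 5 is optimal.

5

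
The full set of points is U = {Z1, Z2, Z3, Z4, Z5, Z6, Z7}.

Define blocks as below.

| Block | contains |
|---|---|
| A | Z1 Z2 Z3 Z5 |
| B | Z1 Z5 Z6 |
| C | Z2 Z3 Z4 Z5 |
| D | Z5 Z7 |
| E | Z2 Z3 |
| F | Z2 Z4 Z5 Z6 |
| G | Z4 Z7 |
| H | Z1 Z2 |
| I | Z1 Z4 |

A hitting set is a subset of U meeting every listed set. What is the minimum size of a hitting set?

3

T = {Z1, Z2, Z7} meets every block (each contains at least one member of T), and |T| = 3.
The blocks B, E, G are pairwise disjoint, so any hitting set needs a separate point for each — at least 3. Hence 3 is optimal.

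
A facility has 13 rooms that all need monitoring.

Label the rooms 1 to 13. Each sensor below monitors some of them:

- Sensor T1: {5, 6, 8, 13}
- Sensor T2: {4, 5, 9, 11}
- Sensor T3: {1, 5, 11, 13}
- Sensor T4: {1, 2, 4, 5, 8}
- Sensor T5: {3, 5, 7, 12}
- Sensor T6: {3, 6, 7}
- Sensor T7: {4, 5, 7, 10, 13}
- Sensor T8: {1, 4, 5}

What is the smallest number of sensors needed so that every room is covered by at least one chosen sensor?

Take {T2, T4, T5, T6, T7}. Their union is {1, 2, 3, 4, 5, 6, 7, 8, 9, 10, 11, 12, 13}, which is all 13 rooms.
No 4 of the 8 sensors cover everything (all 70 combinations miss at least one room), so 5 is optimal.

5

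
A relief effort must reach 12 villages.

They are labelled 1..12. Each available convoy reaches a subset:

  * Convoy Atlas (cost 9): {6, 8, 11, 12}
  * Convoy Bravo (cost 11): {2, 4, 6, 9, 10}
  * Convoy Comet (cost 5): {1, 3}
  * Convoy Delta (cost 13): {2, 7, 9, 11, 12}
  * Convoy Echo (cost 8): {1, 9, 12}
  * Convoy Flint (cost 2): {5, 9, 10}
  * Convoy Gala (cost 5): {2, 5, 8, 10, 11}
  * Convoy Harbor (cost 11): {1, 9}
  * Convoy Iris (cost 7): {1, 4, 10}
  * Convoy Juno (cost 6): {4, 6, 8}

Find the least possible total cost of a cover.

Comet, Delta, Flint, Juno together cover every village (Comet ∪ Delta ∪ Flint ∪ Juno = {1, 2, 3, 4, 5, 6, 7, 8, 9, 10, 11, 12}); total cost 5 + 13 + 2 + 6 = 26.
The greedy pick Flint, Gala, Comet, Juno, Delta costs 31; no covering selection beats 26.

26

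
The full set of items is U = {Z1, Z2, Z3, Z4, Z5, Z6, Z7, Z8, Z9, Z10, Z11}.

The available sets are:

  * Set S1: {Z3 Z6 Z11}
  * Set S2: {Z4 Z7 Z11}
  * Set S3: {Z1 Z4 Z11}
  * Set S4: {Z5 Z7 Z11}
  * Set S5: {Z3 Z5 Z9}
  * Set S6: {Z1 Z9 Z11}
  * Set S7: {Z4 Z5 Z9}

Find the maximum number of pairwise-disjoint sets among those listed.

S1, S7 are pairwise disjoint (S1={Z3,Z6,Z11}; S7={Z4,Z5,Z9}).
Every remaining set overlaps one of these, and no 3 of the listed sets are pairwise disjoint, so 2 is the maximum.

2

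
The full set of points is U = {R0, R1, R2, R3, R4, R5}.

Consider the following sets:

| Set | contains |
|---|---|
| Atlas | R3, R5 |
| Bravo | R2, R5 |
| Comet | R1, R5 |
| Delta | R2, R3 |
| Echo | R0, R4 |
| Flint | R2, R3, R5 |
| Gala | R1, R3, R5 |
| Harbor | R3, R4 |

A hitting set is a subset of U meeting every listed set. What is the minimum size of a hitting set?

3

The 3 points {R3, R4, R5} hit every set.
The sets Comet, Delta, Echo are pairwise disjoint, so any hitting set needs a separate point for each — at least 3. Hence 3 is optimal.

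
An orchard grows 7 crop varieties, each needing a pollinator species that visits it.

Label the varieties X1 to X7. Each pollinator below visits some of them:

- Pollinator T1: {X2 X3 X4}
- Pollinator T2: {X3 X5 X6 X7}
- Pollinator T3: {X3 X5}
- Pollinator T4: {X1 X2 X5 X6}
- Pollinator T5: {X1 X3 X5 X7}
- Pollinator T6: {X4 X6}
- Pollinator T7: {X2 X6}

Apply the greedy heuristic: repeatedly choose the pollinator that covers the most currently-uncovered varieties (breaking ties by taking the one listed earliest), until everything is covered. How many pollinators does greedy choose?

3

Greedy: pick T2 (covers 4 new) → pick T1 (covers 2 new) → pick T4 (covers 1 new). Total picks: 3.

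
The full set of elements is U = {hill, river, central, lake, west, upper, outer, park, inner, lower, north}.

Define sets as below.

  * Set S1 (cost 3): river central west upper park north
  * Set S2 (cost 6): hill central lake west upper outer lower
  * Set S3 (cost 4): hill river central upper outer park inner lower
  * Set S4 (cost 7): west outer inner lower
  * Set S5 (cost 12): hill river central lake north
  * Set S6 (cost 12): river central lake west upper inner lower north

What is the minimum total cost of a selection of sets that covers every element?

S1, S2, S3 together cover every element (S1 ∪ S2 ∪ S3 = {hill, river, central, lake, west, upper, outer, park, inner, lower, north}); total cost 3 + 6 + 4 = 13.
No covering selection has total cost below 13.

13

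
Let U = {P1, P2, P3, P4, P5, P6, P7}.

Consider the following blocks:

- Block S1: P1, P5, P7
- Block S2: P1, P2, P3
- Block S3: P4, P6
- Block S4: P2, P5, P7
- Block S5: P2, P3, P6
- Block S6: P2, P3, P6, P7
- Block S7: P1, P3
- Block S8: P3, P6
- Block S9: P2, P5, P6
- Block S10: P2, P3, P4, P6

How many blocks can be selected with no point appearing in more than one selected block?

3

S3, S4, S7 are pairwise disjoint (S3={P4,P6}; S4={P2,P5,P7}; S7={P1,P3}).
Every remaining block overlaps one of these, and no 4 of the listed blocks are pairwise disjoint, so 3 is the maximum.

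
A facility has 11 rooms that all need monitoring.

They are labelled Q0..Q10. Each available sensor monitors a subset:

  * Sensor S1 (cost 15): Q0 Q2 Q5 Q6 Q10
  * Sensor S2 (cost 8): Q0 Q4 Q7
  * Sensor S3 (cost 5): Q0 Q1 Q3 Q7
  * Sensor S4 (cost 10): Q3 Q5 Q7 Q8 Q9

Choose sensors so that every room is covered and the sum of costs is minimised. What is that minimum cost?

38

S1, S2, S3, S4 together cover every room (S1 ∪ S2 ∪ S3 ∪ S4 = {Q0, Q1, Q2, Q3, Q4, Q5, Q6, Q7, Q8, Q9, Q10}); total cost 15 + 8 + 5 + 10 = 38.
No covering selection has total cost below 38.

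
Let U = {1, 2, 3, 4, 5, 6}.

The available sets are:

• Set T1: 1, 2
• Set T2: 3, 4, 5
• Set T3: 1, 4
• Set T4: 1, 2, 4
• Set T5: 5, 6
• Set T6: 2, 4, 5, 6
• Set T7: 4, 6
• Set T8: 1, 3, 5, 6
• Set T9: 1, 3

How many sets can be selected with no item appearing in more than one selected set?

2

T3, T5 are pairwise disjoint (T3={1,4}; T5={5,6}).
Every remaining set overlaps one of these, and no 3 of the listed sets are pairwise disjoint, so 2 is the maximum.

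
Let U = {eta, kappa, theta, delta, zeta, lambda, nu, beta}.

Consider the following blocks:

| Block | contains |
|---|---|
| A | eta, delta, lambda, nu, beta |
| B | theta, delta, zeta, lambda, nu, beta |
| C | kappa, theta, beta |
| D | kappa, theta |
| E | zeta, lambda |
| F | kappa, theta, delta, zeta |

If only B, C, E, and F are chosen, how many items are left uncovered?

Union of B, C, E, F = {kappa, theta, delta, zeta, lambda, nu, beta}.
Not covered: eta — 1 item.

1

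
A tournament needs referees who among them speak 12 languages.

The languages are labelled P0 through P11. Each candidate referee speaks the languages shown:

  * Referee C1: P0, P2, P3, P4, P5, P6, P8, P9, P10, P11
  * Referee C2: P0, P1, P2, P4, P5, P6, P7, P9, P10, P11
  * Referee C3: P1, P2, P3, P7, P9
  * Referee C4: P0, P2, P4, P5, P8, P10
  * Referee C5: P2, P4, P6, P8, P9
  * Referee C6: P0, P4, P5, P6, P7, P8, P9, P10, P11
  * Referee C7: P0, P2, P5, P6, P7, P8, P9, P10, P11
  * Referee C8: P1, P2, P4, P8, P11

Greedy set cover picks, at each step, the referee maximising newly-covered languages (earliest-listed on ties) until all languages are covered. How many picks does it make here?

Greedy: pick C1 (covers 10 new) → pick C2 (covers 2 new). Total picks: 2.

2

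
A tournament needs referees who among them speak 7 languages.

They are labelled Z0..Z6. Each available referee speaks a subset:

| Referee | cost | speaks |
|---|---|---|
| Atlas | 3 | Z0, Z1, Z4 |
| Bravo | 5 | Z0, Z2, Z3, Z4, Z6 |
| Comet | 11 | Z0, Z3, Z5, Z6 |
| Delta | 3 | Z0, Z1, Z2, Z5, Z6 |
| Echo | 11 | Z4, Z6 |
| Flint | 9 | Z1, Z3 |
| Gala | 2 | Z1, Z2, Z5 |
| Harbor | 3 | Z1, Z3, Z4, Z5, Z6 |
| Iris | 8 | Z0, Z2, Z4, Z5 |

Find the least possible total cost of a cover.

Delta, Harbor together cover every language (Delta ∪ Harbor = {Z0, Z1, Z2, Z3, Z4, Z5, Z6}); total cost 3 + 3 = 6.
No covering selection has total cost below 6.

6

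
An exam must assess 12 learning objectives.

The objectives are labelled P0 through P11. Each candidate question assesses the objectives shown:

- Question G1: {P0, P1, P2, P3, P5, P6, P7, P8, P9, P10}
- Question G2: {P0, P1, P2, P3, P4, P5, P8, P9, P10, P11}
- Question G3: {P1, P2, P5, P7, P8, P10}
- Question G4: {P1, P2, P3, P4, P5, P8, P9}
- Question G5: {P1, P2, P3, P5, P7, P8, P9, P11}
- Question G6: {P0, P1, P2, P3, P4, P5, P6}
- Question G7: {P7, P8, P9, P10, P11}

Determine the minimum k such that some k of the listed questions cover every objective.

2

G1 and G2 together: G1 ∪ G2 = {P0, P1, P2, P3, P4, P5, P6, P7, P8, P9, P10, P11} — every objective is covered.
No single question has all 12 objectives (the largest, G1, has 10), so 2 is optimal.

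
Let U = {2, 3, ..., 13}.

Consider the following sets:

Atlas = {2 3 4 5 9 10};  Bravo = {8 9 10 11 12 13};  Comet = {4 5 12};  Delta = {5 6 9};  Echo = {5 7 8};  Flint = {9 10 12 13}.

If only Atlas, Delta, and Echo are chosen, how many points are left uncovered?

3

Union of Atlas, Delta, Echo = {2, 3, 4, 5, 6, 7, 8, 9, 10}.
Not covered: 11, 12, 13 — 3 points.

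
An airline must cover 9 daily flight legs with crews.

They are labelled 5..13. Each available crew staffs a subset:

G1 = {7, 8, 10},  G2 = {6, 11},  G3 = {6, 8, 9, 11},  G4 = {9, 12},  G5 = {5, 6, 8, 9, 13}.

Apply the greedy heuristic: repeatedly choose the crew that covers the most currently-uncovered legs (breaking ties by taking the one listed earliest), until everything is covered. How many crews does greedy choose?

Greedy: pick G5 (covers 5 new) → pick G1 (covers 2 new) → pick G2 (covers 1 new) → pick G4 (covers 1 new). Total picks: 4.

4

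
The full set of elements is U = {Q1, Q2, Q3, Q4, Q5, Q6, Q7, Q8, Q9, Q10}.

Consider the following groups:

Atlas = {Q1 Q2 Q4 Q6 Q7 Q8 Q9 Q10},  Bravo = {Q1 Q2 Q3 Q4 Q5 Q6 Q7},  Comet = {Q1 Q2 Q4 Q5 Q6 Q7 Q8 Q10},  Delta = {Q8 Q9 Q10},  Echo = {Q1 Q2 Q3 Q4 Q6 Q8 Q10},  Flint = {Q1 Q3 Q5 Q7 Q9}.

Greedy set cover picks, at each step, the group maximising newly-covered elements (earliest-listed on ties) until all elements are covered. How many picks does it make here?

2

Greedy: pick Atlas (covers 8 new) → pick Bravo (covers 2 new). Total picks: 2.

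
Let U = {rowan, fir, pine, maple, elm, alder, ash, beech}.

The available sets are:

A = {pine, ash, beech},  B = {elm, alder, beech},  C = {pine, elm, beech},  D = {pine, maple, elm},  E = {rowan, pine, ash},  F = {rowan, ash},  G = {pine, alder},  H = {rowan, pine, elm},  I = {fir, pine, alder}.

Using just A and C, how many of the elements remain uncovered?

4

Union of A, C = {pine, elm, ash, beech}.
Not covered: rowan, fir, maple, alder — 4 elements.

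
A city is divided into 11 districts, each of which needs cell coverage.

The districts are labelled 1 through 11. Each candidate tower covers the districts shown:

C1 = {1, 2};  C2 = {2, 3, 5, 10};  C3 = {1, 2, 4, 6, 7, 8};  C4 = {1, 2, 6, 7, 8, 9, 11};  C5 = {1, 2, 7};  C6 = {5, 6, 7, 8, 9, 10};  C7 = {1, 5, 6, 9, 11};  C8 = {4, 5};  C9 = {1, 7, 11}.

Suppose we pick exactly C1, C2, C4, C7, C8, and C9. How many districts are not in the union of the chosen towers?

0

Union of C1, C2, C4, C7, C8, C9 = {1, 2, 3, 4, 5, 6, 7, 8, 9, 10, 11} — that's every district, so 0 are uncovered.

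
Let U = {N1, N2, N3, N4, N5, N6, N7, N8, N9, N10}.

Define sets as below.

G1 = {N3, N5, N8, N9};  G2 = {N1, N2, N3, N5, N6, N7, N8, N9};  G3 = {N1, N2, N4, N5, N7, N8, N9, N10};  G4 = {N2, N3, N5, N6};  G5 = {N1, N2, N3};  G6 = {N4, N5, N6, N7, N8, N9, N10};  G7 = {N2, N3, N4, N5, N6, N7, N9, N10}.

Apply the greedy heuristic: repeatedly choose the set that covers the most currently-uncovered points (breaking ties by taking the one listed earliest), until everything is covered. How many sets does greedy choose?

Greedy: pick G2 (covers 8 new) → pick G3 (covers 2 new). Total picks: 2.

2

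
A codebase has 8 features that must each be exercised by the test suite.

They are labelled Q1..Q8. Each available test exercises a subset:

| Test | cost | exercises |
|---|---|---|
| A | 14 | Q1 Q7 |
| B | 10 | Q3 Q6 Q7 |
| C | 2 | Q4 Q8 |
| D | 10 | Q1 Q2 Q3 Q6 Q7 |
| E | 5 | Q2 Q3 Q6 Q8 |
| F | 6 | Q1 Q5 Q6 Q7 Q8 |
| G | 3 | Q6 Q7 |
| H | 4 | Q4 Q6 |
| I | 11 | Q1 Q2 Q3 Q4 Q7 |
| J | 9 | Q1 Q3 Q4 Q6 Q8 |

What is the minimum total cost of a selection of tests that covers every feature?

13

C, E, F together cover every feature (C ∪ E ∪ F = {Q1, Q2, Q3, Q4, Q5, Q6, Q7, Q8}); total cost 2 + 5 + 6 = 13.
No covering selection has total cost below 13.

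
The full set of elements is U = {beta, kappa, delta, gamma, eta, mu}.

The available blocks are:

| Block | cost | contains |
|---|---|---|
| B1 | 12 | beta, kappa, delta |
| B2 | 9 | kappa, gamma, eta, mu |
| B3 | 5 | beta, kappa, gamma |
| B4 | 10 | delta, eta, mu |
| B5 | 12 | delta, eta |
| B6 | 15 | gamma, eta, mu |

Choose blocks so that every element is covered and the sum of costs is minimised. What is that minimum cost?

B3, B4 together cover every element (B3 ∪ B4 = {beta, kappa, delta, gamma, eta, mu}); total cost 5 + 10 = 15.
No covering selection has total cost below 15.

15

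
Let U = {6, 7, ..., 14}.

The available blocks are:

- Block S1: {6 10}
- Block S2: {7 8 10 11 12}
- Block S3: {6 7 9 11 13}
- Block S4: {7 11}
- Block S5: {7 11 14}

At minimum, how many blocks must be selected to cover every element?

3

Take {S2, S3, S5}. Their union is {6, 7, 8, 9, 10, 11, 12, 13, 14}, which is all 9 elements.
Only S2 contains 8, so S2 is forced; the remaining 4 elements need at least 2 more blocks (each remaining block adds at most 3) — so at least 3 blocks are needed, and 3 is optimal.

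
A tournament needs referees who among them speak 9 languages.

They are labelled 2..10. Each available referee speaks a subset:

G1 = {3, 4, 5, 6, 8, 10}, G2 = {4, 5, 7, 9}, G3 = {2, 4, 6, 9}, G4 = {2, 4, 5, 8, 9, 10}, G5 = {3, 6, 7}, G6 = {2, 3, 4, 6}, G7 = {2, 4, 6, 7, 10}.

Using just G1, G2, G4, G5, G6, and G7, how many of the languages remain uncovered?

Union of G1, G2, G4, G5, G6, G7 = {2, 3, 4, 5, 6, 7, 8, 9, 10} — that's every language, so 0 are uncovered.

0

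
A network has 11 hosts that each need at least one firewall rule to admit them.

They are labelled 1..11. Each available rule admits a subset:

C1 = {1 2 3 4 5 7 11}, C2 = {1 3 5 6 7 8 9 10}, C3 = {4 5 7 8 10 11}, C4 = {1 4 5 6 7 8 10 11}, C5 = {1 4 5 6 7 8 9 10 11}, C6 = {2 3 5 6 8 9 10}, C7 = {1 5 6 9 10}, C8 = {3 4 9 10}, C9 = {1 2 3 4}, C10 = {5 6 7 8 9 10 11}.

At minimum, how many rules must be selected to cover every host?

2

C1 and C5 together: C1 ∪ C5 = {1, 2, 3, 4, 5, 6, 7, 8, 9, 10, 11} — every host is covered.
No single rule has all 11 hosts (the largest, C5, has 9), so 2 is optimal.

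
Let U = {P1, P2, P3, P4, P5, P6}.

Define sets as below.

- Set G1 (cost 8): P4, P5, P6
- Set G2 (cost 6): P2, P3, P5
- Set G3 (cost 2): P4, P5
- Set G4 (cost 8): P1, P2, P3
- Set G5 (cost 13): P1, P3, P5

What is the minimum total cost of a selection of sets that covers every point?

16

G1, G4 together cover every point (G1 ∪ G4 = {P1, P2, P3, P4, P5, P6}); total cost 8 + 8 = 16.
The greedy pick G3, G4, G1 costs 18; no covering selection beats 16.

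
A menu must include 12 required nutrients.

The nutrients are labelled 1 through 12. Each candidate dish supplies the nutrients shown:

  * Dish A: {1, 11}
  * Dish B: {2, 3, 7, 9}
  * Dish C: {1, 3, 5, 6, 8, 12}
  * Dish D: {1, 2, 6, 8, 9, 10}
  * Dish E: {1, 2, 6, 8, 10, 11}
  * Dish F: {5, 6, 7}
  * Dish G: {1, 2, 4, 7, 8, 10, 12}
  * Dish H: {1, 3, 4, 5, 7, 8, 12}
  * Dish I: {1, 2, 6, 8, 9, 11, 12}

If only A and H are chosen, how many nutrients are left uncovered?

4

Union of A, H = {1, 3, 4, 5, 7, 8, 11, 12}.
Not covered: 2, 6, 9, 10 — 4 nutrients.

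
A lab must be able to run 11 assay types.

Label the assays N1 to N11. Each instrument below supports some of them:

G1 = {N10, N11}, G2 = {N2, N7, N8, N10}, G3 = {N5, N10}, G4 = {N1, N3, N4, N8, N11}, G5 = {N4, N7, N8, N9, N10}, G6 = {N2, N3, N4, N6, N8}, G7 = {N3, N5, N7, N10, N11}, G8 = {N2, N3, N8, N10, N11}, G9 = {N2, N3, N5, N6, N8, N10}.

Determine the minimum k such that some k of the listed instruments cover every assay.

Take {G4, G5, G9}. Their union is {N1, N2, N3, N4, N5, N6, N7, N8, N9, N10, N11}, which is all 11 assays.
Only G4 contains N1, so G4 is forced; the remaining 6 assays need at least 2 more instruments (each remaining instrument adds at most 4) — so at least 3 instruments are needed, and 3 is optimal.

3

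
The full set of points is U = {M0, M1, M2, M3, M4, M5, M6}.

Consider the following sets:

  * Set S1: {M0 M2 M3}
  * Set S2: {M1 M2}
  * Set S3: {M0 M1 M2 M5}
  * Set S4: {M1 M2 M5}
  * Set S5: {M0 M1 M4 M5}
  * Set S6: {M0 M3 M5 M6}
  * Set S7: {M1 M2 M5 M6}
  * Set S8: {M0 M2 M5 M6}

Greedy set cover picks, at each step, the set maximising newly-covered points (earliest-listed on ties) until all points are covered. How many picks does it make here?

3

Greedy: pick S3 (covers 4 new) → pick S6 (covers 2 new) → pick S5 (covers 1 new). Total picks: 3.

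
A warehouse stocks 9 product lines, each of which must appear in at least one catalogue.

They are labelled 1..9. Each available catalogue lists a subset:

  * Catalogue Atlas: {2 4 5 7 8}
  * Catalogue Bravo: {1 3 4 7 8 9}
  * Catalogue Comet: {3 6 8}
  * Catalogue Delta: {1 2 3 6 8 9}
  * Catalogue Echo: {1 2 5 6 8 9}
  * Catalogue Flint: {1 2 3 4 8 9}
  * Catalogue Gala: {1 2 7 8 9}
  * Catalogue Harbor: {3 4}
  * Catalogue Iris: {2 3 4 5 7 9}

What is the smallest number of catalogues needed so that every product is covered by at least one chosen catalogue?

Delta and Iris together: Delta ∪ Iris = {1, 2, 3, 4, 5, 6, 7, 8, 9} — every product is covered.
No single catalogue has all 9 products (the largest, Bravo, has 6), so 2 is optimal.

2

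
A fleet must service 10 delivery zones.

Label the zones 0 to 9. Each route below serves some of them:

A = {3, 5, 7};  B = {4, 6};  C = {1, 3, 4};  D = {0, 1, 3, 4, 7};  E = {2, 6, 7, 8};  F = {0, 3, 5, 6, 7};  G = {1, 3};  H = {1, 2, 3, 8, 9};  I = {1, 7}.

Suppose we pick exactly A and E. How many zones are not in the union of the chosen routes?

Union of A, E = {2, 3, 5, 6, 7, 8}.
Not covered: 0, 1, 4, 9 — 4 zones.

4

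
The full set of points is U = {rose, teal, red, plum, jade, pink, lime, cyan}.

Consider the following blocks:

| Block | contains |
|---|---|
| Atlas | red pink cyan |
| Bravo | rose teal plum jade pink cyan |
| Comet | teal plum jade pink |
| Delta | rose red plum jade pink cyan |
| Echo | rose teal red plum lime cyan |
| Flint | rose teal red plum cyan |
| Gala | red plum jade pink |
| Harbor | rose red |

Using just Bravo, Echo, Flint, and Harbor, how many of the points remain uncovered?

0

Union of Bravo, Echo, Flint, Harbor = {rose, teal, red, plum, jade, pink, lime, cyan} — that's every point, so 0 are uncovered.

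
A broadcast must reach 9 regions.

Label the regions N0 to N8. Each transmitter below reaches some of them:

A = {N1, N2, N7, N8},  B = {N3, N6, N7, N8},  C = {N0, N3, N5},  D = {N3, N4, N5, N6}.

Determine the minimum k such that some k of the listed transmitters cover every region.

3

Take {A, C, D}. Their union is {N0, N1, N2, N3, N4, N5, N6, N7, N8}, which is all 9 regions.
Each transmitter has at most 4 regions, and 2·4 = 8 < 9 — so at least 3 transmitters are needed, and 3 is optimal.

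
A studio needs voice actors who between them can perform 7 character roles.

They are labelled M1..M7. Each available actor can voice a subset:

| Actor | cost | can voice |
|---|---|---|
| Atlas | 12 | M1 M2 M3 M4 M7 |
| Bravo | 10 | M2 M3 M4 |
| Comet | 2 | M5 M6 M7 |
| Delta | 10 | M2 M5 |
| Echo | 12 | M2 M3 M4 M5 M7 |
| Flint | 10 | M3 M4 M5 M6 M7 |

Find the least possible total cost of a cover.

14

Atlas, Comet together cover every role (Atlas ∪ Comet = {M1, M2, M3, M4, M5, M6, M7}); total cost 12 + 2 = 14.
No covering selection has total cost below 14.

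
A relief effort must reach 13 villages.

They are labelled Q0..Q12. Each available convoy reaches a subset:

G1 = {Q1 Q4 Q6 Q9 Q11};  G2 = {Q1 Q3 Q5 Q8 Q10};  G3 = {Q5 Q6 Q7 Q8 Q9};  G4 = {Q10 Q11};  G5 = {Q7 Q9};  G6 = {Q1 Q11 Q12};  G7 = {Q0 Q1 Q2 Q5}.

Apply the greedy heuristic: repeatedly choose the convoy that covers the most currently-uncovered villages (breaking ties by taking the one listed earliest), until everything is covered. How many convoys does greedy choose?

5

Greedy: pick G1 (covers 5 new) → pick G2 (covers 4 new) → pick G7 (covers 2 new) → pick G3 (covers 1 new) → pick G6 (covers 1 new). Total picks: 5.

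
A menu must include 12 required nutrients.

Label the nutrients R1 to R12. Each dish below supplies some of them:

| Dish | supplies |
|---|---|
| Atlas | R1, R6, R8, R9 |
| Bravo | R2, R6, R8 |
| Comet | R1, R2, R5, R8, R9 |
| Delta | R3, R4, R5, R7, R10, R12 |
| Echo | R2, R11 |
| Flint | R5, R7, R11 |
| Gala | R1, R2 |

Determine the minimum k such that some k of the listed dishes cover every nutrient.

Atlas and Delta and Echo together: Atlas ∪ Delta ∪ Echo = {R1, R2, R3, R4, R5, R6, R7, R8, R9, R10, R11, R12} — every nutrient is covered.
Only Delta contains R3, so Delta is forced; the remaining 6 nutrients need at least 2 more dishes (each remaining dish adds at most 4) — so at least 3 dishes are needed, and 3 is optimal.

3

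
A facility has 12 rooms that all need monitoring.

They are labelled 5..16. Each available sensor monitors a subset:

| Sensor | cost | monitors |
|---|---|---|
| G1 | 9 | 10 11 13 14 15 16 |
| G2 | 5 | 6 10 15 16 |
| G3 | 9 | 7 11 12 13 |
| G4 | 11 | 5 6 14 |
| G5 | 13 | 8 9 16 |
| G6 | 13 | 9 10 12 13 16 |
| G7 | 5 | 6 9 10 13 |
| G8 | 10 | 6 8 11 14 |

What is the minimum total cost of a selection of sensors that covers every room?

38

G2, G3, G4, G5 together cover every room (G2 ∪ G3 ∪ G4 ∪ G5 = {5, 6, 7, 8, 9, 10, 11, 12, 13, 14, 15, 16}); total cost 5 + 9 + 11 + 13 = 38.
The greedy pick G2, G3, G7, G8, G4 costs 40; no covering selection beats 38.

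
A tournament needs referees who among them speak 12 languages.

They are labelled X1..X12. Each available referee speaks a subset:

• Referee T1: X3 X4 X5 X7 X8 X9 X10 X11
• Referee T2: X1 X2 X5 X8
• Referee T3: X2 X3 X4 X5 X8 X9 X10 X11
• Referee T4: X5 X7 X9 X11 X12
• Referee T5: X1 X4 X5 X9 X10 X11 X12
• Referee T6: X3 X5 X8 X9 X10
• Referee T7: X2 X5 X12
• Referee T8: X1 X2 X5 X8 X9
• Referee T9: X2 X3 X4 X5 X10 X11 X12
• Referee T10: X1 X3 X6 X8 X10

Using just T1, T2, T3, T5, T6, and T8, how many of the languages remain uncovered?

Union of T1, T2, T3, T5, T6, T8 = {X1, X2, X3, X4, X5, X7, X8, X9, X10, X11, X12}.
Not covered: X6 — 1 language.

1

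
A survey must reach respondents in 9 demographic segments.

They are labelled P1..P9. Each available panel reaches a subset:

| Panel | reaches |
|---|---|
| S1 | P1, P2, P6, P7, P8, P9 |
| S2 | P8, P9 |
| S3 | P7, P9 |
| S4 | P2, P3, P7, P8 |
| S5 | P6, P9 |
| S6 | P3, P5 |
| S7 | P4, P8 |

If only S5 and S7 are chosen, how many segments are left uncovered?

Union of S5, S7 = {P4, P6, P8, P9}.
Not covered: P1, P2, P3, P5, P7 — 5 segments.

5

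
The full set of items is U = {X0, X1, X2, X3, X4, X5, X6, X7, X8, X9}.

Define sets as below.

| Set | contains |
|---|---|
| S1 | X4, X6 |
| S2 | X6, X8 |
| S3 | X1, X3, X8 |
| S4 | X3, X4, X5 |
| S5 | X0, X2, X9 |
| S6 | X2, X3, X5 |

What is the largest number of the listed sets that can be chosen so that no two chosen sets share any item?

3

S1, S3, S5 are pairwise disjoint (S1={X4,X6}; S3={X1,X3,X8}; S5={X0,X2,X9}).
Every remaining set overlaps one of these, and no 4 of the listed sets are pairwise disjoint, so 3 is the maximum.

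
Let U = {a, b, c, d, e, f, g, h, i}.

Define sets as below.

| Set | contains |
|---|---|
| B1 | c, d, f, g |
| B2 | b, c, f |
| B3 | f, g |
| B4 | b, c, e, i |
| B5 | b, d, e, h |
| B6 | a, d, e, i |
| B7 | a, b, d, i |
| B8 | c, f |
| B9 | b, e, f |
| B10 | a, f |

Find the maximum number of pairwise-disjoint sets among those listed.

B6, B8 are pairwise disjoint (B6={a,d,e,i}; B8={c,f}).
Every remaining set overlaps one of these, and no 3 of the listed sets are pairwise disjoint, so 2 is the maximum.

2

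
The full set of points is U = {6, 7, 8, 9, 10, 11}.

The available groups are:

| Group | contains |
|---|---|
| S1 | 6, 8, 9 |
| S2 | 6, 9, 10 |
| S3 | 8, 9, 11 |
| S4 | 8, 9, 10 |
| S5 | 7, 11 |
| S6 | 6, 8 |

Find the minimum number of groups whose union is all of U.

3

S1 and S4 and S5 together: S1 ∪ S4 ∪ S5 = {6, 7, 8, 9, 10, 11} — every point is covered.
Only S5 contains 7, so S5 is forced; the remaining 4 points need at least 2 more groups (each remaining group adds at most 3) — so at least 3 groups are needed, and 3 is optimal.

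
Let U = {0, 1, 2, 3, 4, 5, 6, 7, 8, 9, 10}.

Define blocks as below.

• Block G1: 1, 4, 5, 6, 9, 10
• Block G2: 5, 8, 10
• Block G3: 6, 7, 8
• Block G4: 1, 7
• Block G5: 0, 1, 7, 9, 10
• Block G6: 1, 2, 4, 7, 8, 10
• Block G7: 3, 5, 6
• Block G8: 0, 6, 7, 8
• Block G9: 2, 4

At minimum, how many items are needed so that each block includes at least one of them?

H = {2, 5, 7} meets every block (each contains at least one member of H), and |H| = 3.
The blocks G2, G4, G9 are pairwise disjoint, so any hitting set needs a separate item for each — at least 3. Hence 3 is optimal.

3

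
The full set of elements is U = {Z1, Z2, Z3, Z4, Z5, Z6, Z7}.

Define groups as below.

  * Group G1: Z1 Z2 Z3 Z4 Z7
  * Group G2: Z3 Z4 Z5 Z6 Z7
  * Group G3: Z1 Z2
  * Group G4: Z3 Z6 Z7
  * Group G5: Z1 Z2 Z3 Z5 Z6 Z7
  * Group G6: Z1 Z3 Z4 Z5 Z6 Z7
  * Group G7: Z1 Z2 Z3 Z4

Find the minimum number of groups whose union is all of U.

G5 and G7 together: G5 ∪ G7 = {Z1, Z2, Z3, Z4, Z5, Z6, Z7} — every element is covered.
No single group has all 7 elements (the largest, G5, has 6), so 2 is optimal.

2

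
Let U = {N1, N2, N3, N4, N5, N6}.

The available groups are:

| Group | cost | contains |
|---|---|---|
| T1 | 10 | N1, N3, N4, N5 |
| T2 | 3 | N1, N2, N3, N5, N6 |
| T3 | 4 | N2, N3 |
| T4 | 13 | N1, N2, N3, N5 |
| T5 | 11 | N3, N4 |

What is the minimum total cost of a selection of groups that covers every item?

13

T1, T2 together cover every item (T1 ∪ T2 = {N1, N2, N3, N4, N5, N6}); total cost 10 + 3 = 13.
No covering selection has total cost below 13.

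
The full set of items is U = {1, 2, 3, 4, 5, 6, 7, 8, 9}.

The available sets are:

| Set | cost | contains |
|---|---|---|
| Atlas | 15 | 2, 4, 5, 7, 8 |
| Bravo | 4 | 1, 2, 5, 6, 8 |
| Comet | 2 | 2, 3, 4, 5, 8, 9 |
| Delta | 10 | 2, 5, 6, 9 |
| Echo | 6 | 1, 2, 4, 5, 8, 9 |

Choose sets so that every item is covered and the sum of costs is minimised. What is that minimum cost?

21

Atlas, Bravo, Comet together cover every item (Atlas ∪ Bravo ∪ Comet = {1, 2, 3, 4, 5, 6, 7, 8, 9}); total cost 15 + 4 + 2 = 21.
No covering selection has total cost below 21.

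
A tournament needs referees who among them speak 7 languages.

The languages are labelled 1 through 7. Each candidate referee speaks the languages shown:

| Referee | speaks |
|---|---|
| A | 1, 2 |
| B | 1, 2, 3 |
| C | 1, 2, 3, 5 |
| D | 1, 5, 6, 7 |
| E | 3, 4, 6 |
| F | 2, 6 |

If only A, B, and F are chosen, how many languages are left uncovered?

Union of A, B, F = {1, 2, 3, 6}.
Not covered: 4, 5, 7 — 3 languages.

3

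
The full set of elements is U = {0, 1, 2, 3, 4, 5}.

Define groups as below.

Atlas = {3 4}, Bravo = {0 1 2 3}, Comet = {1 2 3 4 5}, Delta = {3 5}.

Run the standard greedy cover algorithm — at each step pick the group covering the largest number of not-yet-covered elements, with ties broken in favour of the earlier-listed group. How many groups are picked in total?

2

Greedy: pick Comet (covers 5 new) → pick Bravo (covers 1 new). Total picks: 2.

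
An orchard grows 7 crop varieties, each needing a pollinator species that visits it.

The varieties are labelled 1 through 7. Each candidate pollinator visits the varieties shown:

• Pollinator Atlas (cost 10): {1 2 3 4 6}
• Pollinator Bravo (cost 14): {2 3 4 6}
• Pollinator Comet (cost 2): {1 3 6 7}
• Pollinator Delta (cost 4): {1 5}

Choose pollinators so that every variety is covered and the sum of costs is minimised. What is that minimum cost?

16

Atlas, Comet, Delta together cover every variety (Atlas ∪ Comet ∪ Delta = {1, 2, 3, 4, 5, 6, 7}); total cost 10 + 2 + 4 = 16.
No covering selection has total cost below 16.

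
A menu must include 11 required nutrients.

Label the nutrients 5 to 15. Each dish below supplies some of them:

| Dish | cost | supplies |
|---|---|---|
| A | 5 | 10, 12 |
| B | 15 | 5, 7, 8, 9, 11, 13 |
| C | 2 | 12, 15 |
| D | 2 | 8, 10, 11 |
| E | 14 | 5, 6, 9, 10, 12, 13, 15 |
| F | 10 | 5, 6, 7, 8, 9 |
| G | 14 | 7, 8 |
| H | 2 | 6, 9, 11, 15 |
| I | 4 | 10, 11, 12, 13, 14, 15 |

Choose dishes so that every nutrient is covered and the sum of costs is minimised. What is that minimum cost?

14

F, I together cover every nutrient (F ∪ I = {5, 6, 7, 8, 9, 10, 11, 12, 13, 14, 15}); total cost 10 + 4 = 14.
The greedy pick H, D, I, F costs 18; no covering selection beats 14.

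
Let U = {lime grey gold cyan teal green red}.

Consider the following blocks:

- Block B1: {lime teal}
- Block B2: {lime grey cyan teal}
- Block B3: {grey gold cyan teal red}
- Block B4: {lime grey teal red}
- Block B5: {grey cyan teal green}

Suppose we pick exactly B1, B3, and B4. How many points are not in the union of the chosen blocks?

1

Union of B1, B3, B4 = {lime, grey, gold, cyan, teal, red}.
Not covered: green — 1 point.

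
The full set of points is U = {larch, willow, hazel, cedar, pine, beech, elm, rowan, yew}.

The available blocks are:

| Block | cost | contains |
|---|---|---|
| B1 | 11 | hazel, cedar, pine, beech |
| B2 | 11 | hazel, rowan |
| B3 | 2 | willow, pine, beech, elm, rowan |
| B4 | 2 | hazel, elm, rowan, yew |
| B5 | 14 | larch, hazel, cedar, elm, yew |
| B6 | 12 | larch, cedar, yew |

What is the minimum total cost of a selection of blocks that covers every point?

B3, B4, B6 together cover every point (B3 ∪ B4 ∪ B6 = {larch, willow, hazel, cedar, pine, beech, elm, rowan, yew}); total cost 2 + 2 + 12 = 16.
No covering selection has total cost below 16.

16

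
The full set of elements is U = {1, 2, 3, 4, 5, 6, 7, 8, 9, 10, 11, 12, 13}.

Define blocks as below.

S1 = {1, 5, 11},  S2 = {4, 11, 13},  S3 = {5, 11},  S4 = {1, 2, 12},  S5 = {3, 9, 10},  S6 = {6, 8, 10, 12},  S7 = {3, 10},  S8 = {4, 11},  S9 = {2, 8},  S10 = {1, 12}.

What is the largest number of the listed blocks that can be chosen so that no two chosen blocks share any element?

S3, S5, S9, S10 are pairwise disjoint (S3={5,11}; S5={3,9,10}; S9={2,8}; S10={1,12}).
Every remaining block overlaps one of these, and no 5 of the listed blocks are pairwise disjoint, so 4 is the maximum.

4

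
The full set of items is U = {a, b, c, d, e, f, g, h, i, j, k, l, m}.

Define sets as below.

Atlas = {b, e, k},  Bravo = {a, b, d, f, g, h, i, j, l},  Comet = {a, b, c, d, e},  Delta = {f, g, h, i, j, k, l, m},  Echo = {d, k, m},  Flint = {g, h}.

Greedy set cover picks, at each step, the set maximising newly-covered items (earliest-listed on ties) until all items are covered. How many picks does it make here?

Greedy: pick Bravo (covers 9 new) → pick Atlas (covers 2 new) → pick Comet (covers 1 new) → pick Delta (covers 1 new). Total picks: 4.
(The true minimum cover uses only 2 sets, so greedy is not optimal here.)

4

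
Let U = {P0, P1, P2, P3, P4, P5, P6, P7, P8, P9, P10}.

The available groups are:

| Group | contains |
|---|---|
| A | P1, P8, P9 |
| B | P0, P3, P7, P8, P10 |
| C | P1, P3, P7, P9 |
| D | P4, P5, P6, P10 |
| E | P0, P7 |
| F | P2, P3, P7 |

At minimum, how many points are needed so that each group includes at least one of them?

3

Take H = {P1, P5, P7}. Each listed group contains at least one of these, so H is a hitting set of size 3.
The groups A, D, F are pairwise disjoint, so any hitting set needs a separate point for each — at least 3. Hence 3 is optimal.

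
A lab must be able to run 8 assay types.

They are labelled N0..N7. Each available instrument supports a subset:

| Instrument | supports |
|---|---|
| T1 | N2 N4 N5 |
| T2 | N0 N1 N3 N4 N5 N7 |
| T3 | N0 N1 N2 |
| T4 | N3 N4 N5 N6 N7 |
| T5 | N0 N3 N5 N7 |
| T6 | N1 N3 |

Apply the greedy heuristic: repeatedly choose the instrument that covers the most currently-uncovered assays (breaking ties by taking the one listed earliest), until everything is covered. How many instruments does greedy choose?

Greedy: pick T2 (covers 6 new) → pick T1 (covers 1 new) → pick T4 (covers 1 new). Total picks: 3.
(The true minimum cover uses only 2 instruments, so greedy is not optimal here.)

3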